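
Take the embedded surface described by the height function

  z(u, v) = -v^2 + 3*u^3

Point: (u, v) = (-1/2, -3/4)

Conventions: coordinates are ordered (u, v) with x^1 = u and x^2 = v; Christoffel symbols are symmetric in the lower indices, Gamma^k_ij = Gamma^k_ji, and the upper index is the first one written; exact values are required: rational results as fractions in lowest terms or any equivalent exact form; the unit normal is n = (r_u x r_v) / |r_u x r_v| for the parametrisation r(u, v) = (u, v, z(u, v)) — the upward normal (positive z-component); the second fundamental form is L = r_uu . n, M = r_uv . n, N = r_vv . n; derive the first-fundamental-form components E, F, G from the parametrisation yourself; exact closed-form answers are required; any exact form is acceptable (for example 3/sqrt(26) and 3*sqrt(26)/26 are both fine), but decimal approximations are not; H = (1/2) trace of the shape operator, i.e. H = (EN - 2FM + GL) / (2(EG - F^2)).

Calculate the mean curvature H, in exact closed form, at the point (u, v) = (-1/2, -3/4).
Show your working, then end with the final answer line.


z_u = 9/4, z_v = 3/2, z_uu = -9, z_uv = 0, z_vv = -2
E = 97/16, F = 27/8, G = 13/4; answer radicand W^2 = 133/16
unnormalised second-form numerators: l = -9, m = 0, n = -2; L = l/sqrt(133/16), and similarly M = m/sqrt(W^2), N = n/sqrt(W^2)
H = (E*n - 2*F*m + G*l) / (2*(EG - F^2)*sqrt(W^2)); E*n - 2*F*m + G*l = -331/8, EG - F^2 = 133/16, so H = (-331/133)/sqrt(133/16)

Answer: H = -1324*sqrt(133)/17689


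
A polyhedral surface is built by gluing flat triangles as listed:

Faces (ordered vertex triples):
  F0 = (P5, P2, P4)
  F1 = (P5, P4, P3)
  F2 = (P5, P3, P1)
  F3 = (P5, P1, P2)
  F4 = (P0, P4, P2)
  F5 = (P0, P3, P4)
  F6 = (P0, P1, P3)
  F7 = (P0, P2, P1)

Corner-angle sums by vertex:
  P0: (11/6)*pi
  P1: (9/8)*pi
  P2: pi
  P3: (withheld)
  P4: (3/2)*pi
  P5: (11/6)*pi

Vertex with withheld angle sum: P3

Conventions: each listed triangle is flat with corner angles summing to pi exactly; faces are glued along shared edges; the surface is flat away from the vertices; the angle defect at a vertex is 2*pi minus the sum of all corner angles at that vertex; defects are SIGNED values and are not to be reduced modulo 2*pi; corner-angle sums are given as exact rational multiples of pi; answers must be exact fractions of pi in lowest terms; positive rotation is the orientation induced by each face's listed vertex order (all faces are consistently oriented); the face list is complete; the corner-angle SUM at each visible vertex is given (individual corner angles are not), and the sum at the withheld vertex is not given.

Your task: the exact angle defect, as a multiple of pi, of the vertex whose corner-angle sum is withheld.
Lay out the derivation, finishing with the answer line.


V = 6, E = 12, F = 8; chi = V - E + F = 2
Gauss-Bonnet: total defect = 2*pi*chi = 4*pi; visible defects sum to (65/24)*pi

Answer: defect(P3) = (31/24)*pi


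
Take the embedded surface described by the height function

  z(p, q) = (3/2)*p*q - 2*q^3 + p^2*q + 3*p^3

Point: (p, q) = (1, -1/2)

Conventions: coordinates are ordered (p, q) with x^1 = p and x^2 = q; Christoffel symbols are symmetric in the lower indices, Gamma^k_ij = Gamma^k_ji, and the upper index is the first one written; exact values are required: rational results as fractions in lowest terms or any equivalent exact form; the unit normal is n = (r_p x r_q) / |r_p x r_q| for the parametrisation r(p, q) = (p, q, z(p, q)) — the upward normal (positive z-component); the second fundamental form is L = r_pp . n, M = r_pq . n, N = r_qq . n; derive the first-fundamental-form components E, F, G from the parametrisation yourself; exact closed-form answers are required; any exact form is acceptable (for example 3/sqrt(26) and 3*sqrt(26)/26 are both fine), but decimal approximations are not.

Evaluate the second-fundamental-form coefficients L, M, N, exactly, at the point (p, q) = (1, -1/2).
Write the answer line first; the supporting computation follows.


Answer: L = 68*sqrt(97)/291, M = 14*sqrt(97)/291, N = 8*sqrt(97)/97

z_p = 29/4, z_q = 1, z_pp = 17, z_pq = 7/2, z_qq = 6
E = 857/16, F = 29/4, G = 2; answer radicand W^2 = 873/16
unnormalised second-form numerators: l = 17, m = 7/2, n = 6; L = l/sqrt(873/16), and similarly M = m/sqrt(W^2), N = n/sqrt(W^2)


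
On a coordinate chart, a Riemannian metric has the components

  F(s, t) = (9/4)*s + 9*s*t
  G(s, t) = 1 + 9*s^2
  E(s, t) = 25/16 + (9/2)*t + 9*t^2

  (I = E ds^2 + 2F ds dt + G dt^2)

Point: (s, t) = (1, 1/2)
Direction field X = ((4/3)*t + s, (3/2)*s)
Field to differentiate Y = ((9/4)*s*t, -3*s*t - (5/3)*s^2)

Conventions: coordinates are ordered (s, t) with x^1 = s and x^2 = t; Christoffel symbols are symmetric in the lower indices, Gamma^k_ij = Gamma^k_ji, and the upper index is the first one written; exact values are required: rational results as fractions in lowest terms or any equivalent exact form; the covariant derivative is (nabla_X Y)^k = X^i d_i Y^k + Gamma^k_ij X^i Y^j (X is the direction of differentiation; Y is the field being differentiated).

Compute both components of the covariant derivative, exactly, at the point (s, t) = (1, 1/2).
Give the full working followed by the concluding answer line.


E = 97/16, F = 27/4, G = 10 at the point
E_s = 0, E_t = 27/2, F_s = 27/4, F_t = 9, G_s = 18, G_t = 0
EG - F^2 = 241/16;  g^inv = (16/241) * [[10, -27/4], [-27/4, 97/16]]
first-kind symbols [ij,l] = (1/2)(d_i g_jl + d_j g_il - d_l g_ij): [ss,s] = E_s/2 = 0, [ss,t] = F_s - E_t/2 = 0, [st,s] = E_t/2 = 27/4, [st,t] = G_s/2 = 9, [tt,s] = F_t - G_s/2 = 0, [tt,t] = G_t/2 = 0
Gamma^s_ij = (G*[ij,s] - F*[ij,t])/(EG - F^2), Gamma^t_ij = (E*[ij,t] - F*[ij,s])/(EG - F^2)
Gamma_sss = 0, Gamma_sst = 108/241, Gamma_stt = 0, Gamma_tss = 0, Gamma_tst = 144/241, Gamma_ttt = 0
X = (5/3, 3/2), Y = (9/8, -19/6) at the point

Answer: (nabla_X Y)^s = 1755/482, (nabla_X Y)^t = -31886/2169


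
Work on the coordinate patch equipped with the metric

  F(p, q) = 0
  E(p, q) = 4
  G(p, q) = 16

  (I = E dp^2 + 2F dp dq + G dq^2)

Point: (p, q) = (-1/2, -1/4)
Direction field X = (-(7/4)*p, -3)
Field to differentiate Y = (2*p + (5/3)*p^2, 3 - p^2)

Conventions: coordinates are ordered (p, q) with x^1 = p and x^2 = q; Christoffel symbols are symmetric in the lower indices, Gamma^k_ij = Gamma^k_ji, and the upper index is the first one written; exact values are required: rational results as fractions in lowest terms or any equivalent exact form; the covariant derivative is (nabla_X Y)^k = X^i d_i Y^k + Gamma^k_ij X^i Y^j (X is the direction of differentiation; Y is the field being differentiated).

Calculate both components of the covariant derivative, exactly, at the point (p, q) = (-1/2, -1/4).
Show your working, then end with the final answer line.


E = 4, F = 0, G = 16 at the point
E_p = 0, E_q = 0, F_p = 0, F_q = 0, G_p = 0, G_q = 0
EG - F^2 = 64;  g^inv = (1/64) * [[16, 0], [0, 4]]
first-kind symbols [ij,l] = (1/2)(d_i g_jl + d_j g_il - d_l g_ij): [pp,p] = E_p/2 = 0, [pp,q] = F_p - E_q/2 = 0, [pq,p] = E_q/2 = 0, [pq,q] = G_p/2 = 0, [qq,p] = F_q - G_p/2 = 0, [qq,q] = G_q/2 = 0
Gamma^p_ij = (G*[ij,p] - F*[ij,q])/(EG - F^2), Gamma^q_ij = (E*[ij,q] - F*[ij,p])/(EG - F^2)
Gamma_ppp = 0, Gamma_ppq = 0, Gamma_pqq = 0, Gamma_qpp = 0, Gamma_qpq = 0, Gamma_qqq = 0
X = (7/8, -3), Y = (-7/12, 11/4) at the point

Answer: (nabla_X Y)^p = 7/24, (nabla_X Y)^q = 7/8


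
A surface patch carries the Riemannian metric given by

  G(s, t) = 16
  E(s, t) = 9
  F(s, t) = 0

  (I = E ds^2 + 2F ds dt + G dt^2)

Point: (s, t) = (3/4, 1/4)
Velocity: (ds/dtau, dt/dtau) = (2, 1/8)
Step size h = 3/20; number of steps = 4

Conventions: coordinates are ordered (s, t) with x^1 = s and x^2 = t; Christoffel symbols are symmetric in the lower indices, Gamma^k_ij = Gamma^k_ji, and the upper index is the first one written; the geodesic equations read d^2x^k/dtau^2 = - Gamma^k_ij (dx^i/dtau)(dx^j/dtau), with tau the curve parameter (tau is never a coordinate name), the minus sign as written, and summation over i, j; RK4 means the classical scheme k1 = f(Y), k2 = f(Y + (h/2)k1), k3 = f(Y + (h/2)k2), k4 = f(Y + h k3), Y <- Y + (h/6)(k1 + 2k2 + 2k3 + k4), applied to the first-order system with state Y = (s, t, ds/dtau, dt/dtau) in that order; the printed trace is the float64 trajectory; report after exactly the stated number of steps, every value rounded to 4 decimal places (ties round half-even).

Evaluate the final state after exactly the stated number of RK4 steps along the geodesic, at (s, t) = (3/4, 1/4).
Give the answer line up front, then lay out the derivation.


Answer: s = 1.9500, t = 0.3250, ds/dtau = 2.0000, dt/dtau = 0.1250

f(Y) = (ds/dtau, dt/dtau, -Gamma^s_ij Y'^i Y'^j, -Gamma^t_ij Y'^i Y'^j) with the Gammas evaluated at the stage position; h = 0.150000; intermediate values shown to 6 dp
step 0: s = 0.7500, t = 0.2500, ds/dtau = 2.0000, dt/dtau = 0.1250
step 1:
  k1: at (s, t) = (0.750000, 0.250000), (ds/dtau, dt/dtau) = (2.000000, 0.125000); Gamma_sss = 0.000000, Gamma_sst = 0.000000, Gamma_stt = 0.000000, Gamma_tss = 0.000000, Gamma_tst = 0.000000, Gamma_ttt = 0.000000; k1 = (2.000000, 0.125000, 0.000000, 0.000000)
  k2: at (s, t) = (0.900000, 0.259375), (ds/dtau, dt/dtau) = (2.000000, 0.125000); Gamma_sss = 0.000000, Gamma_sst = 0.000000, Gamma_stt = 0.000000, Gamma_tss = 0.000000, Gamma_tst = 0.000000, Gamma_ttt = 0.000000; k2 = (2.000000, 0.125000, 0.000000, 0.000000)
  k3: at (s, t) = (0.900000, 0.259375), (ds/dtau, dt/dtau) = (2.000000, 0.125000); Gamma_sss = 0.000000, Gamma_sst = 0.000000, Gamma_stt = 0.000000, Gamma_tss = 0.000000, Gamma_tst = 0.000000, Gamma_ttt = 0.000000; k3 = (2.000000, 0.125000, 0.000000, 0.000000)
  k4: at (s, t) = (1.050000, 0.268750), (ds/dtau, dt/dtau) = (2.000000, 0.125000); Gamma_sss = 0.000000, Gamma_sst = 0.000000, Gamma_stt = 0.000000, Gamma_tss = 0.000000, Gamma_tst = 0.000000, Gamma_ttt = 0.000000; k4 = (2.000000, 0.125000, 0.000000, 0.000000)
  Y <- Y + (h/6)(k1 + 2k2 + 2k3 + k4): s = 1.0500, t = 0.2687, ds/dtau = 2.0000, dt/dtau = 0.1250
step 2:
  k1: at (s, t) = (1.050000, 0.268750), (ds/dtau, dt/dtau) = (2.000000, 0.125000); Gamma_sss = 0.000000, Gamma_sst = 0.000000, Gamma_stt = 0.000000, Gamma_tss = 0.000000, Gamma_tst = 0.000000, Gamma_ttt = 0.000000; k1 = (2.000000, 0.125000, 0.000000, 0.000000)
  k2: at (s, t) = (1.200000, 0.278125), (ds/dtau, dt/dtau) = (2.000000, 0.125000); Gamma_sss = 0.000000, Gamma_sst = 0.000000, Gamma_stt = 0.000000, Gamma_tss = 0.000000, Gamma_tst = 0.000000, Gamma_ttt = 0.000000; k2 = (2.000000, 0.125000, 0.000000, 0.000000)
  k3: at (s, t) = (1.200000, 0.278125), (ds/dtau, dt/dtau) = (2.000000, 0.125000); Gamma_sss = 0.000000, Gamma_sst = 0.000000, Gamma_stt = 0.000000, Gamma_tss = 0.000000, Gamma_tst = 0.000000, Gamma_ttt = 0.000000; k3 = (2.000000, 0.125000, 0.000000, 0.000000)
  k4: at (s, t) = (1.350000, 0.287500), (ds/dtau, dt/dtau) = (2.000000, 0.125000); Gamma_sss = 0.000000, Gamma_sst = 0.000000, Gamma_stt = 0.000000, Gamma_tss = 0.000000, Gamma_tst = 0.000000, Gamma_ttt = 0.000000; k4 = (2.000000, 0.125000, 0.000000, 0.000000)
  Y <- Y + (h/6)(k1 + 2k2 + 2k3 + k4): s = 1.3500, t = 0.2875, ds/dtau = 2.0000, dt/dtau = 0.1250
step 3:
  k1: at (s, t) = (1.350000, 0.287500), (ds/dtau, dt/dtau) = (2.000000, 0.125000); Gamma_sss = 0.000000, Gamma_sst = 0.000000, Gamma_stt = 0.000000, Gamma_tss = 0.000000, Gamma_tst = 0.000000, Gamma_ttt = 0.000000; k1 = (2.000000, 0.125000, 0.000000, 0.000000)
  k2: at (s, t) = (1.500000, 0.296875), (ds/dtau, dt/dtau) = (2.000000, 0.125000); Gamma_sss = 0.000000, Gamma_sst = 0.000000, Gamma_stt = 0.000000, Gamma_tss = 0.000000, Gamma_tst = 0.000000, Gamma_ttt = 0.000000; k2 = (2.000000, 0.125000, 0.000000, 0.000000)
  k3: at (s, t) = (1.500000, 0.296875), (ds/dtau, dt/dtau) = (2.000000, 0.125000); Gamma_sss = 0.000000, Gamma_sst = 0.000000, Gamma_stt = 0.000000, Gamma_tss = 0.000000, Gamma_tst = 0.000000, Gamma_ttt = 0.000000; k3 = (2.000000, 0.125000, 0.000000, 0.000000)
  k4: at (s, t) = (1.650000, 0.306250), (ds/dtau, dt/dtau) = (2.000000, 0.125000); Gamma_sss = 0.000000, Gamma_sst = 0.000000, Gamma_stt = 0.000000, Gamma_tss = 0.000000, Gamma_tst = 0.000000, Gamma_ttt = 0.000000; k4 = (2.000000, 0.125000, 0.000000, 0.000000)
  Y <- Y + (h/6)(k1 + 2k2 + 2k3 + k4): s = 1.6500, t = 0.3062, ds/dtau = 2.0000, dt/dtau = 0.1250
step 4:
  k1: at (s, t) = (1.650000, 0.306250), (ds/dtau, dt/dtau) = (2.000000, 0.125000); Gamma_sss = 0.000000, Gamma_sst = 0.000000, Gamma_stt = 0.000000, Gamma_tss = 0.000000, Gamma_tst = 0.000000, Gamma_ttt = 0.000000; k1 = (2.000000, 0.125000, 0.000000, 0.000000)
  k2: at (s, t) = (1.800000, 0.315625), (ds/dtau, dt/dtau) = (2.000000, 0.125000); Gamma_sss = 0.000000, Gamma_sst = 0.000000, Gamma_stt = 0.000000, Gamma_tss = 0.000000, Gamma_tst = 0.000000, Gamma_ttt = 0.000000; k2 = (2.000000, 0.125000, 0.000000, 0.000000)
  k3: at (s, t) = (1.800000, 0.315625), (ds/dtau, dt/dtau) = (2.000000, 0.125000); Gamma_sss = 0.000000, Gamma_sst = 0.000000, Gamma_stt = 0.000000, Gamma_tss = 0.000000, Gamma_tst = 0.000000, Gamma_ttt = 0.000000; k3 = (2.000000, 0.125000, 0.000000, 0.000000)
  k4: at (s, t) = (1.950000, 0.325000), (ds/dtau, dt/dtau) = (2.000000, 0.125000); Gamma_sss = 0.000000, Gamma_sst = 0.000000, Gamma_stt = 0.000000, Gamma_tss = 0.000000, Gamma_tst = 0.000000, Gamma_ttt = 0.000000; k4 = (2.000000, 0.125000, 0.000000, 0.000000)
  Y <- Y + (h/6)(k1 + 2k2 + 2k3 + k4): s = 1.9500, t = 0.3250, ds/dtau = 2.0000, dt/dtau = 0.1250


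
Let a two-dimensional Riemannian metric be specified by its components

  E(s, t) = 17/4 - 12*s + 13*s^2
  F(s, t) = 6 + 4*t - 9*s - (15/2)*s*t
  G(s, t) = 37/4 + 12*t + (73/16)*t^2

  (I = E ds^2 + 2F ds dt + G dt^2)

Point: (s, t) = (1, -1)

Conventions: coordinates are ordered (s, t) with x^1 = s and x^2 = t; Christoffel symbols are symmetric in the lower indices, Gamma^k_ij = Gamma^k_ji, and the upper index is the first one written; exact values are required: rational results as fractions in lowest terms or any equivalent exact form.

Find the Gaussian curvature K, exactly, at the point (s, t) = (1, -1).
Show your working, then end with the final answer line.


E = 21/4, F = 1/2, G = 29/16, EG - F^2 = 593/64 at the point
E_s = 14, E_t = 0, F_s = -3/2, F_t = -7/2, G_s = 0, G_t = 23/8
E_tt = 0, F_st = -15/2, G_ss = 0
Apply the Brioschi formula K = (det M1 - det M2)/(EG - F^2)^2 over the derivative matrices of E, F, G.
M1 = [[-E_tt/2 + F_st - G_ss/2, E_s/2, F_s - E_t/2], [F_t - G_s/2, E, F], [G_t/2, F, G]] = [[-15/2, 7, -3/2], [-7/2, 21/4, 1/2], [23/16, 1/2, 29/16]]; det M1 = -391/64
M2 = [[0, E_t/2, G_s/2], [E_t/2, E, F], [G_s/2, F, G]] = [[0, 0, 0], [0, 21/4, 1/2], [0, 1/2, 29/16]]; det M2 = 0
det M1 - det M2 = -391/64; K = -391/64 / (593/64)^2 = -25024/351649

Answer: K = -25024/351649


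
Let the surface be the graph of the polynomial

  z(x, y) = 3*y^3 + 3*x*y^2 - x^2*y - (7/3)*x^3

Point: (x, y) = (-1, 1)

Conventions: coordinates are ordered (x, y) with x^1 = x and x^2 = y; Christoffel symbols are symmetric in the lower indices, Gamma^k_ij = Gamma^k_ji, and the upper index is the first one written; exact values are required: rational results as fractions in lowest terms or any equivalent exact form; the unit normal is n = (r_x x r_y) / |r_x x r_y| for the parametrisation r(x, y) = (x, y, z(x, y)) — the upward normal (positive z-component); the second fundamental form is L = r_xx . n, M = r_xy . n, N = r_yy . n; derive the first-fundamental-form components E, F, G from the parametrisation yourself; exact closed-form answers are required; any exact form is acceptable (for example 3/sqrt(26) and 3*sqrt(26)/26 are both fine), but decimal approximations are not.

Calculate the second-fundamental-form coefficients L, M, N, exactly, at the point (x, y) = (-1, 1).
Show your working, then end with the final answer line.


z_x = -2, z_y = 2, z_xx = 12, z_xy = 8, z_yy = 12
E = 5, F = -4, G = 5; answer radicand W^2 = 9
unnormalised second-form numerators: l = 12, m = 8, n = 12; L = l/sqrt(9), and similarly M = m/sqrt(W^2), N = n/sqrt(W^2)

Answer: L = 4, M = 8/3, N = 4


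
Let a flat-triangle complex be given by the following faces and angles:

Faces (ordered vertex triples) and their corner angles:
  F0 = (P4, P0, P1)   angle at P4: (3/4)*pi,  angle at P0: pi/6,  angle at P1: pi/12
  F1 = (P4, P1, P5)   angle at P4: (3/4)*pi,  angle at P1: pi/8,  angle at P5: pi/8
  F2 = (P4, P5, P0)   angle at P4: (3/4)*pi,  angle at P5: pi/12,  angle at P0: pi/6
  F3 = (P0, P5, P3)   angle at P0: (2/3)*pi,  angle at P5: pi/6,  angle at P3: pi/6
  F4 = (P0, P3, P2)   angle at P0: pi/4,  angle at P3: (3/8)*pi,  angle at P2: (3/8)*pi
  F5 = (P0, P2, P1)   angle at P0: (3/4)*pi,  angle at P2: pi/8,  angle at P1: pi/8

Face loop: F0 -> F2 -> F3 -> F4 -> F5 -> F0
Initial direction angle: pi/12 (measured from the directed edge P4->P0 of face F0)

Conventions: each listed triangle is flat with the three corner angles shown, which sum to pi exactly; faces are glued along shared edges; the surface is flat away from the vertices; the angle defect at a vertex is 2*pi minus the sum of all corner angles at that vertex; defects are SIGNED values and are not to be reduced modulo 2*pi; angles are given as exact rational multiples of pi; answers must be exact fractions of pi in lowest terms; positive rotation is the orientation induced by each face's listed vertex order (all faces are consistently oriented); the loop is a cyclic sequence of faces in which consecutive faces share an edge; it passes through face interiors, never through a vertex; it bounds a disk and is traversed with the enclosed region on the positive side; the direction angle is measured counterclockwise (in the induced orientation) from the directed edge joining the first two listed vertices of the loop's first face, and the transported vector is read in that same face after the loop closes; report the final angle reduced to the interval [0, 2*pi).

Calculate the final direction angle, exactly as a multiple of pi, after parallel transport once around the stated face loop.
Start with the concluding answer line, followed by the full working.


Answer: final direction angle = pi/12

enclosed vertex P0: corner angles sum to 2*pi, defect = 2*pi - 2*pi = 0
by Gauss-Bonnet the loop rotates the vector by the enclosed defect sum (positive orientation, mod 2*pi)
final angle = pi/12 + 0 = pi/12 (mod 2*pi)


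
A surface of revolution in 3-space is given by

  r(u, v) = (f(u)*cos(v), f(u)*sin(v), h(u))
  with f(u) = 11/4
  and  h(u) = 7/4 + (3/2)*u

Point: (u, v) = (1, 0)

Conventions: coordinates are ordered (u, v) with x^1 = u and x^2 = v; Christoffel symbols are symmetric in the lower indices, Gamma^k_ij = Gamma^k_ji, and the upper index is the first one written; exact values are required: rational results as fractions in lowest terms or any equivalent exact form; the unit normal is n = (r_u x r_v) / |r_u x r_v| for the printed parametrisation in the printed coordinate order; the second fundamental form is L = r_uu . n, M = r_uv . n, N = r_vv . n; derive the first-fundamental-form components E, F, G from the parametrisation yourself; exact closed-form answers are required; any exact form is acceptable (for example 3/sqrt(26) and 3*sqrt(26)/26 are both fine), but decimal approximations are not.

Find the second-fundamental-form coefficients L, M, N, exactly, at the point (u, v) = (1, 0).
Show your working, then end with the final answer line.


f = 11/4, f' = 0, f'' = 0, h' = 3/2, h'' = 0
E = 9/4, F = 0, G = 121/16; answer radicand W^2 = 9/4
unnormalised second-form numerators: l = 0, m = 0, n = 33/8; L = l/sqrt(9/4), and similarly M = m/sqrt(W^2), N = n/sqrt(W^2)

Answer: L = 0, M = 0, N = 11/4


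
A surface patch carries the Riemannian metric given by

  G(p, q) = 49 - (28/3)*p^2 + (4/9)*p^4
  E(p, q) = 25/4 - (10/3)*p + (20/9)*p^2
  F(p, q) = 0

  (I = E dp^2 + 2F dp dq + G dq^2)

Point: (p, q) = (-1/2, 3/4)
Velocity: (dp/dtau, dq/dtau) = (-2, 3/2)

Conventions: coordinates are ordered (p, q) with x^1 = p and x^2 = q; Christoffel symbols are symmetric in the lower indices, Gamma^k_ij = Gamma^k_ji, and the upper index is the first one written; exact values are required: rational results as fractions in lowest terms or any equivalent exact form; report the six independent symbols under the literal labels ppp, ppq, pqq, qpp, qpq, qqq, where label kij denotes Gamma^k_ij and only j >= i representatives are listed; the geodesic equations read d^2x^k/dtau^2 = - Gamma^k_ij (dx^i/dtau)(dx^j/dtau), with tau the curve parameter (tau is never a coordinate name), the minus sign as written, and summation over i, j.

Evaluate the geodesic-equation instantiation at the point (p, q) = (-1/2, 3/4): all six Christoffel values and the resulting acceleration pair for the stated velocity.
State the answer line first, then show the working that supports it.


Answer: Gamma_ppp = -20/61, Gamma_ppq = 0, Gamma_pqq = -164/305, Gamma_qpp = 0, Gamma_qpq = 4/41, Gamma_qqq = 0; accelerations (d^2p/dtau^2, d^2q/dtau^2) = (769/305, 24/41)

E = 305/36, F = 0, G = 1681/36 at the point
E_p = -50/9, E_q = 0, F_p = 0, F_q = 0, G_p = 82/9, G_q = 0
EG - F^2 = 512705/1296;  g^inv = (1296/512705) * [[1681/36, 0], [0, 305/36]]
first-kind symbols [ij,l] = (1/2)(d_i g_jl + d_j g_il - d_l g_ij): [pp,p] = E_p/2 = -25/9, [pp,q] = F_p - E_q/2 = 0, [pq,p] = E_q/2 = 0, [pq,q] = G_p/2 = 41/9, [qq,p] = F_q - G_p/2 = -41/9, [qq,q] = G_q/2 = 0
Gamma^p_ij = (G*[ij,p] - F*[ij,q])/(EG - F^2), Gamma^q_ij = (E*[ij,q] - F*[ij,p])/(EG - F^2)
Gamma_ppp = -20/61, Gamma_ppq = 0, Gamma_pqq = -164/305, Gamma_qpp = 0, Gamma_qpq = 4/41, Gamma_qqq = 0
d^2p/dtau^2 = -(Gamma_ppp*(-2)^2 + 2*Gamma_ppq*(-2)*(3/2) + Gamma_pqq*(3/2)^2) = 769/305
d^2q/dtau^2 = -(Gamma_qpp*(-2)^2 + 2*Gamma_qpq*(-2)*(3/2) + Gamma_qqq*(3/2)^2) = 24/41


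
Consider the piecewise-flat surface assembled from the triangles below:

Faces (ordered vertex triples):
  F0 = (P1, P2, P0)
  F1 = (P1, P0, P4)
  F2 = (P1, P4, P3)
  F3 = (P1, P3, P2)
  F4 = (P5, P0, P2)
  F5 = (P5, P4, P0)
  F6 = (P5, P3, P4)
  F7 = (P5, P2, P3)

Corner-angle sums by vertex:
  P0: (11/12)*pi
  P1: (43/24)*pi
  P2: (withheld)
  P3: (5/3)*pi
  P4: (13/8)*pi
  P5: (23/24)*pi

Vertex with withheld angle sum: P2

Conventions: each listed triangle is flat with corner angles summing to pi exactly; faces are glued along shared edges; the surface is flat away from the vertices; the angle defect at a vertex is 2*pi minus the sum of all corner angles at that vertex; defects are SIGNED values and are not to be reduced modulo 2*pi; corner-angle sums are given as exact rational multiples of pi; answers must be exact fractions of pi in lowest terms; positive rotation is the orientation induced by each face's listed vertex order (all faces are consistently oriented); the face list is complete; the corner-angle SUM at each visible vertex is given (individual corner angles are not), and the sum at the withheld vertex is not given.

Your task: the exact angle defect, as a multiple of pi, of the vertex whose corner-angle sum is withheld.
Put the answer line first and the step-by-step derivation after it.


Answer: defect(P2) = (23/24)*pi

V = 6, E = 12, F = 8; chi = V - E + F = 2
Gauss-Bonnet: total defect = 2*pi*chi = 4*pi; visible defects sum to (73/24)*pi


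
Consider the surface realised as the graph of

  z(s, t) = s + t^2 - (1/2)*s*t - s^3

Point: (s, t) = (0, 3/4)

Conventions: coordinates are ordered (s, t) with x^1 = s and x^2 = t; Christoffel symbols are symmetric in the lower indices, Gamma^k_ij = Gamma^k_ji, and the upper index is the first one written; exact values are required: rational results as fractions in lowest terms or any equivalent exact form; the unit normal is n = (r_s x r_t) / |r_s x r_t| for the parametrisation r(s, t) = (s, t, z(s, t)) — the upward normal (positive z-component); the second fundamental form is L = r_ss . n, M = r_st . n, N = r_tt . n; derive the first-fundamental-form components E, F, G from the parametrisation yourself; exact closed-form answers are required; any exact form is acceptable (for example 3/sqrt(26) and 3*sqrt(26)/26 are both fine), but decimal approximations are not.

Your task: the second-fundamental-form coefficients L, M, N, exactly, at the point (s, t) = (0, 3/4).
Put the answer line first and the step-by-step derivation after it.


Answer: L = 0, M = -4*sqrt(233)/233, N = 16*sqrt(233)/233

z_s = 5/8, z_t = 3/2, z_ss = 0, z_st = -1/2, z_tt = 2
E = 89/64, F = 15/16, G = 13/4; answer radicand W^2 = 233/64
unnormalised second-form numerators: l = 0, m = -1/2, n = 2; L = l/sqrt(233/64), and similarly M = m/sqrt(W^2), N = n/sqrt(W^2)


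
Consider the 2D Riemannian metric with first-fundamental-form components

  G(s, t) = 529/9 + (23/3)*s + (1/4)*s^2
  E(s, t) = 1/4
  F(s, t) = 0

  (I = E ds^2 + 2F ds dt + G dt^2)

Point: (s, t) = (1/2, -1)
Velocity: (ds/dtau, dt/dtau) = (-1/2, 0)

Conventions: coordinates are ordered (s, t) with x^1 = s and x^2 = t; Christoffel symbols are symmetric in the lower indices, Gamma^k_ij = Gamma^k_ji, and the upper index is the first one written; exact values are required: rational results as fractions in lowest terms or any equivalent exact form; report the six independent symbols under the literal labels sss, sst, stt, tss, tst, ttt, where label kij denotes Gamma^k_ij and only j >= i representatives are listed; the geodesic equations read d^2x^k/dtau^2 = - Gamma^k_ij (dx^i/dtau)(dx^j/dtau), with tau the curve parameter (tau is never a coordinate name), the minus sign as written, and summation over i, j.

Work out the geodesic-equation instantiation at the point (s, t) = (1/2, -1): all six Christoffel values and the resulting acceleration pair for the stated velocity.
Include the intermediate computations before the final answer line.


E = 1/4, F = 0, G = 9025/144 at the point
E_s = 0, E_t = 0, F_s = 0, F_t = 0, G_s = 95/12, G_t = 0
EG - F^2 = 9025/576;  g^inv = (576/9025) * [[9025/144, 0], [0, 1/4]]
first-kind symbols [ij,l] = (1/2)(d_i g_jl + d_j g_il - d_l g_ij): [ss,s] = E_s/2 = 0, [ss,t] = F_s - E_t/2 = 0, [st,s] = E_t/2 = 0, [st,t] = G_s/2 = 95/24, [tt,s] = F_t - G_s/2 = -95/24, [tt,t] = G_t/2 = 0
Gamma^s_ij = (G*[ij,s] - F*[ij,t])/(EG - F^2), Gamma^t_ij = (E*[ij,t] - F*[ij,s])/(EG - F^2)
Gamma_sss = 0, Gamma_sst = 0, Gamma_stt = -95/6, Gamma_tss = 0, Gamma_tst = 6/95, Gamma_ttt = 0
d^2s/dtau^2 = -(Gamma_sss*(-1/2)^2 + 2*Gamma_sst*(-1/2)*(0) + Gamma_stt*(0)^2) = 0
d^2t/dtau^2 = -(Gamma_tss*(-1/2)^2 + 2*Gamma_tst*(-1/2)*(0) + Gamma_ttt*(0)^2) = 0

Answer: Gamma_sss = 0, Gamma_sst = 0, Gamma_stt = -95/6, Gamma_tss = 0, Gamma_tst = 6/95, Gamma_ttt = 0; accelerations (d^2s/dtau^2, d^2t/dtau^2) = (0, 0)


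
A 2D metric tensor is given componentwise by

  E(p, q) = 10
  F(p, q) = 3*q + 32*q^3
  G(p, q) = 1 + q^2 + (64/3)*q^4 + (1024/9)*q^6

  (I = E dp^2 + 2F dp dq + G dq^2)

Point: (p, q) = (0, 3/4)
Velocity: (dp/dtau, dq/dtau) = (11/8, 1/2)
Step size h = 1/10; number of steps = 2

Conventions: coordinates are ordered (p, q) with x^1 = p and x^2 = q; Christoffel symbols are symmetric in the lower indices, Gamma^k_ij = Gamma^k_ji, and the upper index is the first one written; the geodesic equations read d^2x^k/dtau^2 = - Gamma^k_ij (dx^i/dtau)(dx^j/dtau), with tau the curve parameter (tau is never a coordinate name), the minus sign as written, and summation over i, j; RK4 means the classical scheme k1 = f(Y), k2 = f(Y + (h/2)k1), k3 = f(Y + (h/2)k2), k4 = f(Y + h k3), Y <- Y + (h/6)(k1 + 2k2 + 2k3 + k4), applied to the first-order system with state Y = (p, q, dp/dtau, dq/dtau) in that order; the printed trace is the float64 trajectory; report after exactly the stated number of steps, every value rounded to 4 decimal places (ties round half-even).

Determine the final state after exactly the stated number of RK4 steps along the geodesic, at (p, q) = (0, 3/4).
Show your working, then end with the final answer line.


f(Y) = (dp/dtau, dq/dtau, -Gamma^p_ij Y'^i Y'^j, -Gamma^q_ij Y'^i Y'^j) with the Gammas evaluated at the stage position; h = 0.100000; intermediate values shown to 6 dp
step 0: p = 0.0000, q = 0.7500, dp/dtau = 1.3750, dq/dtau = 0.5000
step 1:
  k1: at (p, q) = (0.000000, 0.750000), (dp/dtau, dq/dtau) = (1.375000, 0.500000); Gamma_ppp = 0.000000, Gamma_ppq = 0.000000, Gamma_pqq = 1.517471, Gamma_qpp = 0.000000, Gamma_qpq = 0.000000, Gamma_qqq = 2.655574; k1 = (1.375000, 0.500000, -0.379368, -0.663894)
  k2: at (p, q) = (0.068750, 0.775000), (dp/dtau, dq/dtau) = (1.356032, 0.466805); Gamma_ppp = 0.000000, Gamma_ppq = 0.000000, Gamma_pqq = 1.412356, Gamma_qpp = 0.000000, Gamma_qpq = 0.000000, Gamma_qqq = 2.702386; k2 = (1.356032, 0.466805, -0.307763, -0.588869)
  k3: at (p, q) = (0.067802, 0.773340), (dp/dtau, dq/dtau) = (1.359612, 0.470557); Gamma_ppp = 0.000000, Gamma_ppq = 0.000000, Gamma_pqq = 1.419281, Gamma_qpp = 0.000000, Gamma_qpq = 0.000000, Gamma_qqq = 2.699791; k3 = (1.359612, 0.470557, -0.314262, -0.597797)
  k4: at (p, q) = (0.135961, 0.797056), (dp/dtau, dq/dtau) = (1.343574, 0.440220); Gamma_ppp = 0.000000, Gamma_ppq = 0.000000, Gamma_pqq = 1.321558, Gamma_qpp = 0.000000, Gamma_qpq = 0.000000, Gamma_qqq = 2.730475; k4 = (1.343574, 0.440220, -0.256110, -0.529149)
  Y <- Y + (h/6)(k1 + 2k2 + 2k3 + k4): p = 0.1358, q = 0.7969, dp/dtau = 1.3437, dq/dtau = 0.4406
step 2:
  k1: at (p, q) = (0.135831, 0.796916), (dp/dtau, dq/dtau) = (1.343675, 0.440560); Gamma_ppp = 0.000000, Gamma_ppq = 0.000000, Gamma_pqq = 1.322126, Gamma_qpp = 0.000000, Gamma_qpq = 0.000000, Gamma_qqq = 2.730333; k1 = (1.343675, 0.440560, -0.256616, -0.529940)
  k2: at (p, q) = (0.203015, 0.818944), (dp/dtau, dq/dtau) = (1.330844, 0.414063); Gamma_ppp = 0.000000, Gamma_ppq = 0.000000, Gamma_pqq = 1.234390, Gamma_qpp = 0.000000, Gamma_qpq = 0.000000, Gamma_qqq = 2.747549; k2 = (1.330844, 0.414063, -0.211634, -0.471063)
  k3: at (p, q) = (0.202373, 0.817619), (dp/dtau, dq/dtau) = (1.333093, 0.417007); Gamma_ppp = 0.000000, Gamma_ppq = 0.000000, Gamma_pqq = 1.239568, Gamma_qpp = 0.000000, Gamma_qpq = 0.000000, Gamma_qqq = 2.746796; k3 = (1.333093, 0.417007, -0.215555, -0.477654)
  k4: at (p, q) = (0.269140, 0.838616), (dp/dtau, dq/dtau) = (1.322119, 0.392795); Gamma_ppp = 0.000000, Gamma_ppq = 0.000000, Gamma_pqq = 1.159184, Gamma_qpp = 0.000000, Gamma_qpq = 0.000000, Gamma_qqq = 2.754842; k4 = (1.322119, 0.392795, -0.178848, -0.425039)
  Y <- Y + (h/6)(k1 + 2k2 + 2k3 + k4): p = 0.2691, q = 0.8385, dp/dtau = 1.3222, dq/dtau = 0.3930

Answer: p = 0.2691, q = 0.8385, dp/dtau = 1.3222, dq/dtau = 0.3930


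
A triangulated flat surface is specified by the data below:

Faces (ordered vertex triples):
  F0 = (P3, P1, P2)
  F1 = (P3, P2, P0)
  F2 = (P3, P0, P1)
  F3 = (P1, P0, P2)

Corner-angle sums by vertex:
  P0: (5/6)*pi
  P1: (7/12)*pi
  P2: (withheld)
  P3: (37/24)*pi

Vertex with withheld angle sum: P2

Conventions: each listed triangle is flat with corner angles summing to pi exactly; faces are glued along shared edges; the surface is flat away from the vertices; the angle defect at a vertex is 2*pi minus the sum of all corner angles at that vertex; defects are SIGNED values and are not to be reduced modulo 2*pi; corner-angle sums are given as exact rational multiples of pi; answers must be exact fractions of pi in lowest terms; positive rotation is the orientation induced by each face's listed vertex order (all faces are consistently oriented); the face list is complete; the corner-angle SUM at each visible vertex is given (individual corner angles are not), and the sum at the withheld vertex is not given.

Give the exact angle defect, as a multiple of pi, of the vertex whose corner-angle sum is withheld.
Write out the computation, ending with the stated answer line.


V = 4, E = 6, F = 4; chi = V - E + F = 2
Gauss-Bonnet: total defect = 2*pi*chi = 4*pi; visible defects sum to (73/24)*pi

Answer: defect(P2) = (23/24)*pi


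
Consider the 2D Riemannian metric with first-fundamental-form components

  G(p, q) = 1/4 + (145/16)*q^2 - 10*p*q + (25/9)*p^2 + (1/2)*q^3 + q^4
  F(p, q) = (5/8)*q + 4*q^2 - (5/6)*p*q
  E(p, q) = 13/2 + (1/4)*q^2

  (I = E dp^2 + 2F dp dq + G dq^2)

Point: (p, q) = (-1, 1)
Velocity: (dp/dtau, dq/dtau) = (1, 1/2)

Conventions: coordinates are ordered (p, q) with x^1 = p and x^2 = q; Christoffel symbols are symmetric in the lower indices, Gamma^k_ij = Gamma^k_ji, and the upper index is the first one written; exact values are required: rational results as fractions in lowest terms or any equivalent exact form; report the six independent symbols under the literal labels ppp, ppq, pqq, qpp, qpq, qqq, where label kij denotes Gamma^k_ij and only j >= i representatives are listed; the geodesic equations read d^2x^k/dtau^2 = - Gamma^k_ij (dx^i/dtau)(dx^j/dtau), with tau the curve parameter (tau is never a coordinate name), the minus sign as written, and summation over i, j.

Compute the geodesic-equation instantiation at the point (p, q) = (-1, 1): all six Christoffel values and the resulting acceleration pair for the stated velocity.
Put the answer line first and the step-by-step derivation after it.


Answer: Gamma_ppp = 1703/37279, Gamma_ppq = 83551/223674, Gamma_pqq = 816056/335511, Gamma_qpp = -2106/37279, Gamma_qpq = -15513/37279, Gamma_qqq = 16765/111837; accelerations (d^2p/dtau^2, d^2q/dtau^2) = (-689335/671022, 194663/447348)

E = 27/4, F = 131/24, G = 3397/144 at the point
E_p = 0, E_q = 1/2, F_p = -5/6, F_q = 227/24, G_p = -140/9, G_q = 269/8
EG - F^2 = 37279/288;  g^inv = (288/37279) * [[3397/144, -131/24], [-131/24, 27/4]]
first-kind symbols [ij,l] = (1/2)(d_i g_jl + d_j g_il - d_l g_ij): [pp,p] = E_p/2 = 0, [pp,q] = F_p - E_q/2 = -13/12, [pq,p] = E_q/2 = 1/4, [pq,q] = G_p/2 = -70/9, [qq,p] = F_q - G_p/2 = 1241/72, [qq,q] = G_q/2 = 269/16
Gamma^p_ij = (G*[ij,p] - F*[ij,q])/(EG - F^2), Gamma^q_ij = (E*[ij,q] - F*[ij,p])/(EG - F^2)
Gamma_ppp = 1703/37279, Gamma_ppq = 83551/223674, Gamma_pqq = 816056/335511, Gamma_qpp = -2106/37279, Gamma_qpq = -15513/37279, Gamma_qqq = 16765/111837
d^2p/dtau^2 = -(Gamma_ppp*(1)^2 + 2*Gamma_ppq*(1)*(1/2) + Gamma_pqq*(1/2)^2) = -689335/671022
d^2q/dtau^2 = -(Gamma_qpp*(1)^2 + 2*Gamma_qpq*(1)*(1/2) + Gamma_qqq*(1/2)^2) = 194663/447348


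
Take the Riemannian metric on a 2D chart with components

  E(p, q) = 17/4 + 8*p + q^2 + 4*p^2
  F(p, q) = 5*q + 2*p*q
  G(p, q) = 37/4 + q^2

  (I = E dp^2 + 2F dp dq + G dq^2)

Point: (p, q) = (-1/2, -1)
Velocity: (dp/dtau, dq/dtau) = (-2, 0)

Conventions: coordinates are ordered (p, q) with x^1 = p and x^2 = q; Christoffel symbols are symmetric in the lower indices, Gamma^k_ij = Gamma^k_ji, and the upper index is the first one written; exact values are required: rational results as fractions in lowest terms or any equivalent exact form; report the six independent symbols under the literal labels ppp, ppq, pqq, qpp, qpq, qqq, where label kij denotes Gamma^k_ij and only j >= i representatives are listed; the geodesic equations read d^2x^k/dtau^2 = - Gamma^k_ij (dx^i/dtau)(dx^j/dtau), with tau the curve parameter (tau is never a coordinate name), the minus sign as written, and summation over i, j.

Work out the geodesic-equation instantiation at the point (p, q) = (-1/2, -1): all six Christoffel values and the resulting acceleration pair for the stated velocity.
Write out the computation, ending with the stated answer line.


E = 9/4, F = -4, G = 41/4 at the point
E_p = 4, E_q = -2, F_p = -2, F_q = 4, G_p = 0, G_q = -2
EG - F^2 = 113/16;  g^inv = (16/113) * [[41/4, 4], [4, 9/4]]
first-kind symbols [ij,l] = (1/2)(d_i g_jl + d_j g_il - d_l g_ij): [pp,p] = E_p/2 = 2, [pp,q] = F_p - E_q/2 = -1, [pq,p] = E_q/2 = -1, [pq,q] = G_p/2 = 0, [qq,p] = F_q - G_p/2 = 4, [qq,q] = G_q/2 = -1
Gamma^p_ij = (G*[ij,p] - F*[ij,q])/(EG - F^2), Gamma^q_ij = (E*[ij,q] - F*[ij,p])/(EG - F^2)
Gamma_ppp = 264/113, Gamma_ppq = -164/113, Gamma_pqq = 592/113, Gamma_qpp = 92/113, Gamma_qpq = -64/113, Gamma_qqq = 220/113
d^2p/dtau^2 = -(Gamma_ppp*(-2)^2 + 2*Gamma_ppq*(-2)*(0) + Gamma_pqq*(0)^2) = -1056/113
d^2q/dtau^2 = -(Gamma_qpp*(-2)^2 + 2*Gamma_qpq*(-2)*(0) + Gamma_qqq*(0)^2) = -368/113

Answer: Gamma_ppp = 264/113, Gamma_ppq = -164/113, Gamma_pqq = 592/113, Gamma_qpp = 92/113, Gamma_qpq = -64/113, Gamma_qqq = 220/113; accelerations (d^2p/dtau^2, d^2q/dtau^2) = (-1056/113, -368/113)


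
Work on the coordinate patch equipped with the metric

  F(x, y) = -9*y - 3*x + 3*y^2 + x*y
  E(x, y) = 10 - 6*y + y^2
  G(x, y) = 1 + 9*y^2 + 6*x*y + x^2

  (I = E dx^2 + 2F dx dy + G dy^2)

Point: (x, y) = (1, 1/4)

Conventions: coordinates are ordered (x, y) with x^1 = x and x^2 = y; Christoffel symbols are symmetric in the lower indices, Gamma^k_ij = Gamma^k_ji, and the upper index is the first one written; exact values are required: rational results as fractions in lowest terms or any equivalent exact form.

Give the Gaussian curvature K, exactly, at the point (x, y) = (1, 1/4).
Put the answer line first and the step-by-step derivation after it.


Answer: K = -64/8649

E = 137/16, F = -77/16, G = 65/16, EG - F^2 = 93/8 at the point
E_x = 0, E_y = -11/2, F_x = -11/4, F_y = -13/2, G_x = 7/2, G_y = 21/2
E_yy = 2, F_xy = 1, G_xx = 2
By Brioschi, K is (det M1 - det M2) divided by (EG - F^2) squared.
M1 = [[-E_yy/2 + F_xy - G_xx/2, E_x/2, F_x - E_y/2], [F_y - G_x/2, E, F], [G_y/2, F, G]] = [[-1, 0, 0], [-33/4, 137/16, -77/16], [21/4, -77/16, 65/16]]; det M1 = -93/8
M2 = [[0, E_y/2, G_x/2], [E_y/2, E, F], [G_x/2, F, G]] = [[0, -11/4, 7/4], [-11/4, 137/16, -77/16], [7/4, -77/16, 65/16]]; det M2 = -85/8
det M1 - det M2 = -1; K = -1 / (93/8)^2 = -64/8649


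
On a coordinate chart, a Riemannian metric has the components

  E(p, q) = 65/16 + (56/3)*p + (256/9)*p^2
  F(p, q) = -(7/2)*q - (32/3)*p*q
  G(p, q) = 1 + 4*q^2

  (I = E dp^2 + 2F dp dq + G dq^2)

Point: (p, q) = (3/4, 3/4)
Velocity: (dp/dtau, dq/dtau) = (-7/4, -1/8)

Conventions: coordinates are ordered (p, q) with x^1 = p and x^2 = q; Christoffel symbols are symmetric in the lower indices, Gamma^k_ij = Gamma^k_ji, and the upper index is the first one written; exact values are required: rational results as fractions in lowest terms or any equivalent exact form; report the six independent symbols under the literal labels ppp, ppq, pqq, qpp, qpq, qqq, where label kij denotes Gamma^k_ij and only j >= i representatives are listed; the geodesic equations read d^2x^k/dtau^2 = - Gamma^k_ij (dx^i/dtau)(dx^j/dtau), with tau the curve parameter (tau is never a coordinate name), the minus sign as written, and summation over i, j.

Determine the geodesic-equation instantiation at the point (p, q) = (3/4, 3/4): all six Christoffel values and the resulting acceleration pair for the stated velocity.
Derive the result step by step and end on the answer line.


E = 545/16, F = -69/8, G = 13/4 at the point
E_p = 184/3, E_q = 0, F_p = -8, F_q = -23/2, G_p = 0, G_q = 6
EG - F^2 = 581/16;  g^inv = (16/581) * [[13/4, 69/8], [69/8, 545/16]]
first-kind symbols [ij,l] = (1/2)(d_i g_jl + d_j g_il - d_l g_ij): [pp,p] = E_p/2 = 92/3, [pp,q] = F_p - E_q/2 = -8, [pq,p] = E_q/2 = 0, [pq,q] = G_p/2 = 0, [qq,p] = F_q - G_p/2 = -23/2, [qq,q] = G_q/2 = 3
Gamma^p_ij = (G*[ij,p] - F*[ij,q])/(EG - F^2), Gamma^q_ij = (E*[ij,q] - F*[ij,p])/(EG - F^2)
Gamma_ppp = 1472/1743, Gamma_ppq = 0, Gamma_pqq = -184/581, Gamma_qpp = -128/581, Gamma_qpq = 0, Gamma_qqq = 48/581
d^2p/dtau^2 = -(Gamma_ppp*(-7/4)^2 + 2*Gamma_ppq*(-7/4)*(-1/8) + Gamma_pqq*(-1/8)^2) = -35995/13944
d^2q/dtau^2 = -(Gamma_qpp*(-7/4)^2 + 2*Gamma_qpq*(-7/4)*(-1/8) + Gamma_qqq*(-1/8)^2) = 1565/2324

Answer: Gamma_ppp = 1472/1743, Gamma_ppq = 0, Gamma_pqq = -184/581, Gamma_qpp = -128/581, Gamma_qpq = 0, Gamma_qqq = 48/581; accelerations (d^2p/dtau^2, d^2q/dtau^2) = (-35995/13944, 1565/2324)


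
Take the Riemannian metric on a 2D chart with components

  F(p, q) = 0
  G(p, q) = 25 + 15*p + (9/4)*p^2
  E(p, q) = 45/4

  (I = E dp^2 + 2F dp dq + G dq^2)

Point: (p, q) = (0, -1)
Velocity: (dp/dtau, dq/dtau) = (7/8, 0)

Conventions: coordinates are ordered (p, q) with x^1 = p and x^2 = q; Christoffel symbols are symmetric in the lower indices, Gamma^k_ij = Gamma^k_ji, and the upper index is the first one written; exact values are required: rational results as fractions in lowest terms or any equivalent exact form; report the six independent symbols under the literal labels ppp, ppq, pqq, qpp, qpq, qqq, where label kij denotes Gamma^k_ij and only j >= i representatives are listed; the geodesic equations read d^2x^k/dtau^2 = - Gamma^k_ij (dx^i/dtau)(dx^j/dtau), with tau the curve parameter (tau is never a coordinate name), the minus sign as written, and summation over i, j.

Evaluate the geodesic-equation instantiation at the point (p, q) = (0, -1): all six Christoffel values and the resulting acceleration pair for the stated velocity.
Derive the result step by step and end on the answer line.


E = 45/4, F = 0, G = 25 at the point
E_p = 0, E_q = 0, F_p = 0, F_q = 0, G_p = 15, G_q = 0
EG - F^2 = 1125/4;  g^inv = (4/1125) * [[25, 0], [0, 45/4]]
first-kind symbols [ij,l] = (1/2)(d_i g_jl + d_j g_il - d_l g_ij): [pp,p] = E_p/2 = 0, [pp,q] = F_p - E_q/2 = 0, [pq,p] = E_q/2 = 0, [pq,q] = G_p/2 = 15/2, [qq,p] = F_q - G_p/2 = -15/2, [qq,q] = G_q/2 = 0
Gamma^p_ij = (G*[ij,p] - F*[ij,q])/(EG - F^2), Gamma^q_ij = (E*[ij,q] - F*[ij,p])/(EG - F^2)
Gamma_ppp = 0, Gamma_ppq = 0, Gamma_pqq = -2/3, Gamma_qpp = 0, Gamma_qpq = 3/10, Gamma_qqq = 0
d^2p/dtau^2 = -(Gamma_ppp*(7/8)^2 + 2*Gamma_ppq*(7/8)*(0) + Gamma_pqq*(0)^2) = 0
d^2q/dtau^2 = -(Gamma_qpp*(7/8)^2 + 2*Gamma_qpq*(7/8)*(0) + Gamma_qqq*(0)^2) = 0

Answer: Gamma_ppp = 0, Gamma_ppq = 0, Gamma_pqq = -2/3, Gamma_qpp = 0, Gamma_qpq = 3/10, Gamma_qqq = 0; accelerations (d^2p/dtau^2, d^2q/dtau^2) = (0, 0)
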